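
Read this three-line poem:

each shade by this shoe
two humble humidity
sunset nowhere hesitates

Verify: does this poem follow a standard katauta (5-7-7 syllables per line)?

Yes

Line 1: "each shade by this shoe": 1+1+1+1+1 = 5 ✓
Line 2: "two humble humidity": 1+2+4 = 7 ✓
Line 3: "sunset nowhere hesitates": 2+2+3 = 7 ✓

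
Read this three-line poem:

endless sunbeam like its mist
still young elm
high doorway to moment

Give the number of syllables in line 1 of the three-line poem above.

Line 1: "endless sunbeam like its mist": 2+2+1+1+1 = 7

7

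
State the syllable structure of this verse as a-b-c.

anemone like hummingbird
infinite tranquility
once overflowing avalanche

Line 1: anemone (4), like (1), hummingbird (3) → 8
Line 2: infinite (3), tranquility (4) → 7
Line 3: once (1), overflowing (4), avalanche (3) → 8

8-7-8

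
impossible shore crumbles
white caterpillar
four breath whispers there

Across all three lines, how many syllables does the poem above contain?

17

Line 1: "impossible shore crumbles": 4+1+2 = 7
Line 2: "white caterpillar": 1+4 = 5
Line 3: "four breath whispers there": 1+1+2+1 = 5
Total: 7 + 5 + 5 = 17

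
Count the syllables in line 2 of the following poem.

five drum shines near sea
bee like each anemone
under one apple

Line 2: bee (1), like (1), each (1), anemone (4) → 7

7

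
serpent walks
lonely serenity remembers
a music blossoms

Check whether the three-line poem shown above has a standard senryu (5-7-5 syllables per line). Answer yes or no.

No

Line 1: "serpent walks": 2+1 = 3 (expected 5)
Line 2: "lonely serenity remembers": 2+4+3 = 9 (expected 7)
Line 3: "a music blossoms": 1+2+2 = 5 ✓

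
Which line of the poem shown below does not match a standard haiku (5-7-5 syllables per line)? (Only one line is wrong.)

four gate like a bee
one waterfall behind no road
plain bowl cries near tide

Line 2

Line 1: four (1), gate (1), like (1), a (1), bee (1) → 5 ✓
Line 2: one (1), waterfall (3), behind (2), no (1), road (1) → 8 (expected 7)
Line 3: plain (1), bowl (1), cries (1), near (1), tide (1) → 5 ✓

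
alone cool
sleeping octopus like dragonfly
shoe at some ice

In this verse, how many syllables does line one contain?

3

Line one: alone(2) + cool(1) = 3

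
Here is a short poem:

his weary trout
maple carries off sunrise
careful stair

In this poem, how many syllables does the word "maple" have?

2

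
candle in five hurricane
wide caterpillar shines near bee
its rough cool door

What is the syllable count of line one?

Line one: candle(2) + in(1) + five(1) + hurricane(3) = 7

7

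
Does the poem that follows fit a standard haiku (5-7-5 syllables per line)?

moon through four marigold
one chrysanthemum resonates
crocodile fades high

No

Line 1: moon(1) + through(1) + four(1) + marigold(3) = 6 (expected 5)
Line 2: one(1) + chrysanthemum(4) + resonates(3) = 8 (expected 7)
Line 3: crocodile(3) + fades(1) + high(1) = 5 ✓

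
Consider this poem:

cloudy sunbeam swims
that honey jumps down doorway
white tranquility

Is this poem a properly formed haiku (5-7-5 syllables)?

Line 1: cloudy(2) + sunbeam(2) + swims(1) = 5 ✓
Line 2: that(1) + honey(2) + jumps(1) + down(1) + doorway(2) = 7 ✓
Line 3: white(1) + tranquility(4) = 5 ✓

Yes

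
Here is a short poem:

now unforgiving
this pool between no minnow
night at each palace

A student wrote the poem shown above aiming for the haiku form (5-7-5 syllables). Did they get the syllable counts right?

Line 1: now(1) + unforgiving(4) = 5 ✓
Line 2: this(1) + pool(1) + between(2) + no(1) + minnow(2) = 7 ✓
Line 3: night(1) + at(1) + each(1) + palace(2) = 5 ✓

Yes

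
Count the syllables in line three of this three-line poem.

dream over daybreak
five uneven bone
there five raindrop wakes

5

Line three: "there five raindrop wakes": 1+1+2+1 = 5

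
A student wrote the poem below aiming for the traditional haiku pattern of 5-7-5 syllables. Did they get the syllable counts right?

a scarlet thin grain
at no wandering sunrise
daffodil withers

Yes

Line 1: a (1), scarlet (2), thin (1), grain (1) → 5 ✓
Line 2: at (1), no (1), wandering (3), sunrise (2) → 7 ✓
Line 3: daffodil (3), withers (2) → 5 ✓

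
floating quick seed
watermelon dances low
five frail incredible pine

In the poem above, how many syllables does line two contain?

Line two: watermelon (4), dances (2), low (1) → 7

7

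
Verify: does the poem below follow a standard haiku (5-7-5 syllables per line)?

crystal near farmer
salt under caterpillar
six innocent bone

Yes

Line 1: crystal (2), near (1), farmer (2) → 5 ✓
Line 2: salt (1), under (2), caterpillar (4) → 7 ✓
Line 3: six (1), innocent (3), bone (1) → 5 ✓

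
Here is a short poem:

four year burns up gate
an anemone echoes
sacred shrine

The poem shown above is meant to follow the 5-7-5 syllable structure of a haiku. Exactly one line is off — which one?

Line 1: four(1) + year(1) + burns(1) + up(1) + gate(1) = 5 ✓
Line 2: an(1) + anemone(4) + echoes(2) = 7 ✓
Line 3: sacred(2) + shrine(1) = 3 (expected 5)

Line 3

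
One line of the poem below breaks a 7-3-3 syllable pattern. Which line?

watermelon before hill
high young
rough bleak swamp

The second line

Line 1: watermelon(4) + before(2) + hill(1) = 7 ✓
Line 2: high(1) + young(1) = 2 (expected 3)
Line 3: rough(1) + bleak(1) + swamp(1) = 3 ✓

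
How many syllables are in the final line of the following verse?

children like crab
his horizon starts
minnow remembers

The final line: minnow(2) + remembers(3) = 5

5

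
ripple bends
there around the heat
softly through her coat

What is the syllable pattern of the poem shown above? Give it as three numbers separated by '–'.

3–5–5

Line 1: ripple (2), bends (1) → 3
Line 2: there (1), around (2), the (1), heat (1) → 5
Line 3: softly (2), through (1), her (1), coat (1) → 5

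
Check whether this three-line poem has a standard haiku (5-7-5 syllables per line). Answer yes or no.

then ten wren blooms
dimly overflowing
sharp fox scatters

Line 1: then (1), ten (1), wren (1), blooms (1) → 4 (expected 5)
Line 2: dimly (2), overflowing (4) → 6 (expected 7)
Line 3: sharp (1), fox (1), scatters (2) → 4 (expected 5)

No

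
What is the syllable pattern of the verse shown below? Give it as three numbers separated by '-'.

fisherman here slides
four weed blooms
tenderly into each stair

Line 1: "fisherman here slides": 3+1+1 = 5
Line 2: "four weed blooms": 1+1+1 = 3
Line 3: "tenderly into each stair": 3+2+1+1 = 7

5-3-7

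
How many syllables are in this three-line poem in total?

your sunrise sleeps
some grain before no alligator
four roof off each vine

18

Line 1: "your sunrise sleeps": 1+2+1 = 4
Line 2: "some grain before no alligator": 1+1+2+1+4 = 9
Line 3: "four roof off each vine": 1+1+1+1+1 = 5
Total: 4 + 9 + 5 = 18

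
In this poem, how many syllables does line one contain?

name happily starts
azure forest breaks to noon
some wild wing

5

Line one: name (1), happily (3), starts (1) → 5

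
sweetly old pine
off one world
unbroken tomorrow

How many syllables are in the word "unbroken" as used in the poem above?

3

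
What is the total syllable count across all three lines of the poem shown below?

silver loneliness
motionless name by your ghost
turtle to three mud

Line 1: silver (2), loneliness (3) → 5
Line 2: motionless (3), name (1), by (1), your (1), ghost (1) → 7
Line 3: turtle (2), to (1), three (1), mud (1) → 5
Total: 5 + 7 + 5 = 17

17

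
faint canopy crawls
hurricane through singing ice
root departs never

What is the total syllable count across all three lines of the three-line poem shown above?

17

Line 1: faint(1) + canopy(3) + crawls(1) = 5
Line 2: hurricane(3) + through(1) + singing(2) + ice(1) = 7
Line 3: root(1) + departs(2) + never(2) = 5
Total: 5 + 7 + 5 = 17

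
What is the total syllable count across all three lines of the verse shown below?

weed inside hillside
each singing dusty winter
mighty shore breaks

Line 1: weed (1), inside (2), hillside (2) → 5
Line 2: each (1), singing (2), dusty (2), winter (2) → 7
Line 3: mighty (2), shore (1), breaks (1) → 4
Total: 5 + 7 + 4 = 16

16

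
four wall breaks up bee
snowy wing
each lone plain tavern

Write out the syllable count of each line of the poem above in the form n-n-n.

5-3-5

Line 1: four (1), wall (1), breaks (1), up (1), bee (1) → 5
Line 2: snowy (2), wing (1) → 3
Line 3: each (1), lone (1), plain (1), tavern (2) → 5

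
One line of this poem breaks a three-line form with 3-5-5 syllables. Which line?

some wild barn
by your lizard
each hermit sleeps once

Line 1: some (1), wild (1), barn (1) → 3 ✓
Line 2: by (1), your (1), lizard (2) → 4 (expected 5)
Line 3: each (1), hermit (2), sleeps (1), once (1) → 5 ✓

Line 2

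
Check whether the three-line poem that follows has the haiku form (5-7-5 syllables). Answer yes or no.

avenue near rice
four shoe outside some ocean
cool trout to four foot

Yes

Line 1: "avenue near rice": 3+1+1 = 5 ✓
Line 2: "four shoe outside some ocean": 1+1+2+1+2 = 7 ✓
Line 3: "cool trout to four foot": 1+1+1+1+1 = 5 ✓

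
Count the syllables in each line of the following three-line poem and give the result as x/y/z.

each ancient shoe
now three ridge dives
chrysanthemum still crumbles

Line 1: each (1), ancient (2), shoe (1) → 4
Line 2: now (1), three (1), ridge (1), dives (1) → 4
Line 3: chrysanthemum (4), still (1), crumbles (2) → 7

4/4/7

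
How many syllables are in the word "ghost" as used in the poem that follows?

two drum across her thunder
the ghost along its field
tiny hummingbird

1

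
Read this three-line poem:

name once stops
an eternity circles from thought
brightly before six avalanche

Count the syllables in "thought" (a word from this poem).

1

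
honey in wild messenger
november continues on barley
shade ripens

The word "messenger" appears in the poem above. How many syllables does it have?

3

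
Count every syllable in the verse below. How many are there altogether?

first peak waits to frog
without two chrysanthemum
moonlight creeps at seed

Line 1: first (1), peak (1), waits (1), to (1), frog (1) → 5
Line 2: without (2), two (1), chrysanthemum (4) → 7
Line 3: moonlight (2), creeps (1), at (1), seed (1) → 5
Total: 5 + 7 + 5 = 17

17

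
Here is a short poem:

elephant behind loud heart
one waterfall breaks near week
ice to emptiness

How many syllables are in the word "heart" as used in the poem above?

"heart" has 1 syllable.

1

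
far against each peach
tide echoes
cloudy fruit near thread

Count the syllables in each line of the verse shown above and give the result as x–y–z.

Line 1: far (1), against (2), each (1), peach (1) → 5
Line 2: tide (1), echoes (2) → 3
Line 3: cloudy (2), fruit (1), near (1), thread (1) → 5

5–3–5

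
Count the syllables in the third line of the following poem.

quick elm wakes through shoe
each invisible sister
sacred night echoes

The third line: sacred (2), night (1), echoes (2) → 5

5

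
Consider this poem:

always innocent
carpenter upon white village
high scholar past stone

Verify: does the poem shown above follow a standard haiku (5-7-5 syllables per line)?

Line 1: always(2) + innocent(3) = 5 ✓
Line 2: carpenter(3) + upon(2) + white(1) + village(2) = 8 (expected 7)
Line 3: high(1) + scholar(2) + past(1) + stone(1) = 5 ✓

No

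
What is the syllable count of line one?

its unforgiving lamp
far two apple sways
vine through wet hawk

Line one: its (1), unforgiving (4), lamp (1) → 6

6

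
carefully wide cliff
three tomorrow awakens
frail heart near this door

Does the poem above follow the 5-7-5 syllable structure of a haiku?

Yes

Line 1: carefully (3), wide (1), cliff (1) → 5 ✓
Line 2: three (1), tomorrow (3), awakens (3) → 7 ✓
Line 3: frail (1), heart (1), near (1), this (1), door (1) → 5 ✓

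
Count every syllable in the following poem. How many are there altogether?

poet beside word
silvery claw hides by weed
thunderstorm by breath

Line 1: poet(2) + beside(2) + word(1) = 5
Line 2: silvery(3) + claw(1) + hides(1) + by(1) + weed(1) = 7
Line 3: thunderstorm(3) + by(1) + breath(1) = 5
Total: 5 + 7 + 5 = 17

17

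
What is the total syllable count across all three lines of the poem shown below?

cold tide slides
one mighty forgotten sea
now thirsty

13

Line 1: cold(1) + tide(1) + slides(1) = 3
Line 2: one(1) + mighty(2) + forgotten(3) + sea(1) = 7
Line 3: now(1) + thirsty(2) = 3
Total: 3 + 7 + 3 = 13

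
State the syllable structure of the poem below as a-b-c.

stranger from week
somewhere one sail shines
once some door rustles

Line 1: "stranger from week": 2+1+1 = 4
Line 2: "somewhere one sail shines": 2+1+1+1 = 5
Line 3: "once some door rustles": 1+1+1+2 = 5

4-5-5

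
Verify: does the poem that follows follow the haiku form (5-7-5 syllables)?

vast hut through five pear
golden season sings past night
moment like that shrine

Line 1: vast (1), hut (1), through (1), five (1), pear (1) → 5 ✓
Line 2: golden (2), season (2), sings (1), past (1), night (1) → 7 ✓
Line 3: moment (2), like (1), that (1), shrine (1) → 5 ✓

Yes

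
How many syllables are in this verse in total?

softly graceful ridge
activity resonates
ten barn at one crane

17

Line 1: softly(2) + graceful(2) + ridge(1) = 5
Line 2: activity(4) + resonates(3) = 7
Line 3: ten(1) + barn(1) + at(1) + one(1) + crane(1) = 5
Total: 5 + 7 + 5 = 17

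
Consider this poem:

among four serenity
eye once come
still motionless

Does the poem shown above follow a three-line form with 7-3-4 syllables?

Yes

Line 1: among (2), four (1), serenity (4) → 7 ✓
Line 2: eye (1), once (1), come (1) → 3 ✓
Line 3: still (1), motionless (3) → 4 ✓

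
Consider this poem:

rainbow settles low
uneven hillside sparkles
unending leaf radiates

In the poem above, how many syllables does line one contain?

Line one: rainbow(2) + settles(2) + low(1) = 5

5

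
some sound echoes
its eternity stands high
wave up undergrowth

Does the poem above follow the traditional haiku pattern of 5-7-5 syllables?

Line 1: "some sound echoes": 1+1+2 = 4 (expected 5)
Line 2: "its eternity stands high": 1+4+1+1 = 7 ✓
Line 3: "wave up undergrowth": 1+1+3 = 5 ✓

No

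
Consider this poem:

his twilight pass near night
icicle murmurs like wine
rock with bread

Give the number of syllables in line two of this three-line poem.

Line two: "icicle murmurs like wine": 3+2+1+1 = 7

7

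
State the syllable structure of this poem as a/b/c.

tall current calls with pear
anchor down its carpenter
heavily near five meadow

6/7/7

Line 1: tall (1), current (2), calls (1), with (1), pear (1) → 6
Line 2: anchor (2), down (1), its (1), carpenter (3) → 7
Line 3: heavily (3), near (1), five (1), meadow (2) → 7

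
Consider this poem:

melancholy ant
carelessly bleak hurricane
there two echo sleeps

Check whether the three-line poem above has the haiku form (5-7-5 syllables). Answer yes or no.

Line 1: "melancholy ant": 4+1 = 5 ✓
Line 2: "carelessly bleak hurricane": 3+1+3 = 7 ✓
Line 3: "there two echo sleeps": 1+1+2+1 = 5 ✓

Yes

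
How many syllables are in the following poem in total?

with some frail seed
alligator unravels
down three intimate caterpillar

Line 1: with (1), some (1), frail (1), seed (1) → 4
Line 2: alligator (4), unravels (3) → 7
Line 3: down (1), three (1), intimate (3), caterpillar (4) → 9
Total: 4 + 7 + 9 = 20

20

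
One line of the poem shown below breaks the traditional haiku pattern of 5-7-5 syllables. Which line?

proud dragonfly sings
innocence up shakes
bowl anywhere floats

Line 2

Line 1: proud(1) + dragonfly(3) + sings(1) = 5 ✓
Line 2: innocence(3) + up(1) + shakes(1) = 5 (expected 7)
Line 3: bowl(1) + anywhere(3) + floats(1) = 5 ✓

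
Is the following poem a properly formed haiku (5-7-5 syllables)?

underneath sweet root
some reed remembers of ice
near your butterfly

Line 1: "underneath sweet root": 3+1+1 = 5 ✓
Line 2: "some reed remembers of ice": 1+1+3+1+1 = 7 ✓
Line 3: "near your butterfly": 1+1+3 = 5 ✓

Yes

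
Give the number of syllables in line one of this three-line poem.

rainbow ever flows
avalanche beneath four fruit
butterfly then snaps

Line one: rainbow (2), ever (2), flows (1) → 5

5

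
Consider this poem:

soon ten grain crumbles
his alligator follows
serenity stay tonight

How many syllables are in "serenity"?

4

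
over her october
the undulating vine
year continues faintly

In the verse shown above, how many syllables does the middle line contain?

6

The middle line: "the undulating vine": 1+4+1 = 6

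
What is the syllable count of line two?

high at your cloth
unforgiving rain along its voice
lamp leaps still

9

Line two: "unforgiving rain along its voice": 4+1+2+1+1 = 9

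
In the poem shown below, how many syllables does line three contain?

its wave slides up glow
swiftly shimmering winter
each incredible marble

7

Line three: each(1) + incredible(4) + marble(2) = 7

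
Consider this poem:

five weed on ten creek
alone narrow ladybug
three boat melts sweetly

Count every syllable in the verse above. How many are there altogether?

17

Line 1: five(1) + weed(1) + on(1) + ten(1) + creek(1) = 5
Line 2: alone(2) + narrow(2) + ladybug(3) = 7
Line 3: three(1) + boat(1) + melts(1) + sweetly(2) = 5
Total: 5 + 7 + 5 = 17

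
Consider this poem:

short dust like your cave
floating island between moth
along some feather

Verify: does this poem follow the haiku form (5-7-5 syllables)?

Line 1: short(1) + dust(1) + like(1) + your(1) + cave(1) = 5 ✓
Line 2: floating(2) + island(2) + between(2) + moth(1) = 7 ✓
Line 3: along(2) + some(1) + feather(2) = 5 ✓

Yes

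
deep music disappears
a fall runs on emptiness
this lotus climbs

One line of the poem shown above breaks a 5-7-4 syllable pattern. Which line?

The first line

Line 1: deep(1) + music(2) + disappears(3) = 6 (expected 5)
Line 2: a(1) + fall(1) + runs(1) + on(1) + emptiness(3) = 7 ✓
Line 3: this(1) + lotus(2) + climbs(1) = 4 ✓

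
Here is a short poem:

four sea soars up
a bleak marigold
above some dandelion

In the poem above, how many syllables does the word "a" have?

"a" has 1 syllable.

1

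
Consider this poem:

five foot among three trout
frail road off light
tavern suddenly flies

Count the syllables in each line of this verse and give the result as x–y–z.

Line 1: five(1) + foot(1) + among(2) + three(1) + trout(1) = 6
Line 2: frail(1) + road(1) + off(1) + light(1) = 4
Line 3: tavern(2) + suddenly(3) + flies(1) = 6

6–4–6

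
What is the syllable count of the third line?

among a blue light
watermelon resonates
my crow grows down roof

5

The third line: my(1) + crow(1) + grows(1) + down(1) + roof(1) = 5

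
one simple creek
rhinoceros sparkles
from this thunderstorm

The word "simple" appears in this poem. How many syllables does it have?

2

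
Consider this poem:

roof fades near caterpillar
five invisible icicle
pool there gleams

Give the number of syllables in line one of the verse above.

7

Line one: roof(1) + fades(1) + near(1) + caterpillar(4) = 7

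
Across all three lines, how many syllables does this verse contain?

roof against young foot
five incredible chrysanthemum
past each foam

17

Line 1: roof(1) + against(2) + young(1) + foot(1) = 5
Line 2: five(1) + incredible(4) + chrysanthemum(4) = 9
Line 3: past(1) + each(1) + foam(1) = 3
Total: 5 + 9 + 3 = 17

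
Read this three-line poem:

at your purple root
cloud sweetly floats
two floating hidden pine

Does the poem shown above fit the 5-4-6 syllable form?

Yes

Line 1: at (1), your (1), purple (2), root (1) → 5 ✓
Line 2: cloud (1), sweetly (2), floats (1) → 4 ✓
Line 3: two (1), floating (2), hidden (2), pine (1) → 6 ✓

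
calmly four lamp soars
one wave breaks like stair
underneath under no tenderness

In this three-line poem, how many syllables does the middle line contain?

5

The middle line: one(1) + wave(1) + breaks(1) + like(1) + stair(1) = 5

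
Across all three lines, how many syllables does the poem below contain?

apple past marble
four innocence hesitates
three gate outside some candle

Line 1: "apple past marble": 2+1+2 = 5
Line 2: "four innocence hesitates": 1+3+3 = 7
Line 3: "three gate outside some candle": 1+1+2+1+2 = 7
Total: 5 + 7 + 7 = 19

19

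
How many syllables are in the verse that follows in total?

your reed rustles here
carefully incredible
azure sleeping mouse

17

Line 1: "your reed rustles here": 1+1+2+1 = 5
Line 2: "carefully incredible": 3+4 = 7
Line 3: "azure sleeping mouse": 2+2+1 = 5
Total: 5 + 7 + 5 = 17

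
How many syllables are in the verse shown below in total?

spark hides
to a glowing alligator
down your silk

13

Line 1: spark(1) + hides(1) = 2
Line 2: to(1) + a(1) + glowing(2) + alligator(4) = 8
Line 3: down(1) + your(1) + silk(1) = 3
Total: 2 + 8 + 3 = 13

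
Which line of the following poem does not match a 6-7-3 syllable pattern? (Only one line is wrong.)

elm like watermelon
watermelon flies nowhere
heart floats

Line 1: elm(1) + like(1) + watermelon(4) = 6 ✓
Line 2: watermelon(4) + flies(1) + nowhere(2) = 7 ✓
Line 3: heart(1) + floats(1) = 2 (expected 3)

Line 3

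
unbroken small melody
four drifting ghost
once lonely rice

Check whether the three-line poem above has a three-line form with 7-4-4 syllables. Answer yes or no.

Line 1: unbroken(3) + small(1) + melody(3) = 7 ✓
Line 2: four(1) + drifting(2) + ghost(1) = 4 ✓
Line 3: once(1) + lonely(2) + rice(1) = 4 ✓

Yes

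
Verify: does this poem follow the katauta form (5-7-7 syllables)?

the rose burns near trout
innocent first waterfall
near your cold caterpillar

Line 1: the (1), rose (1), burns (1), near (1), trout (1) → 5 ✓
Line 2: innocent (3), first (1), waterfall (3) → 7 ✓
Line 3: near (1), your (1), cold (1), caterpillar (4) → 7 ✓

Yes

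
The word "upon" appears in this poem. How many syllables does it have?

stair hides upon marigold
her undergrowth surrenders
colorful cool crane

2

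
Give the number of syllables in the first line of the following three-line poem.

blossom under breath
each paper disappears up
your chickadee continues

5

The first line: blossom(2) + under(2) + breath(1) = 5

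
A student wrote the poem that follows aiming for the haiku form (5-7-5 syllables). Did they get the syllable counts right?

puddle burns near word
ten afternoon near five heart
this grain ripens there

Yes

Line 1: puddle(2) + burns(1) + near(1) + word(1) = 5 ✓
Line 2: ten(1) + afternoon(3) + near(1) + five(1) + heart(1) = 7 ✓
Line 3: this(1) + grain(1) + ripens(2) + there(1) = 5 ✓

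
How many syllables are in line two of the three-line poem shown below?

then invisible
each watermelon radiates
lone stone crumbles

Line two: "each watermelon radiates": 1+4+3 = 8

8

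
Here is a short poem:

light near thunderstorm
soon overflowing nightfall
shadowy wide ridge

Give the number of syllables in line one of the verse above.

5

Line one: "light near thunderstorm": 1+1+3 = 5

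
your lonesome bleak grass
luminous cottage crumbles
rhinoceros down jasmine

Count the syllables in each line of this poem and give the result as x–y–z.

5–7–7

Line 1: your(1) + lonesome(2) + bleak(1) + grass(1) = 5
Line 2: luminous(3) + cottage(2) + crumbles(2) = 7
Line 3: rhinoceros(4) + down(1) + jasmine(2) = 7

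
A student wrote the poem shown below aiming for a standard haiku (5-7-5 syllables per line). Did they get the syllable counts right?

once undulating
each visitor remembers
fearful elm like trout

Line 1: once(1) + undulating(4) = 5 ✓
Line 2: each(1) + visitor(3) + remembers(3) = 7 ✓
Line 3: fearful(2) + elm(1) + like(1) + trout(1) = 5 ✓

Yes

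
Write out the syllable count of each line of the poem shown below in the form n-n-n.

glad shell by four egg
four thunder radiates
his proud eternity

Line 1: glad(1) + shell(1) + by(1) + four(1) + egg(1) = 5
Line 2: four(1) + thunder(2) + radiates(3) = 6
Line 3: his(1) + proud(1) + eternity(4) = 6

5-6-6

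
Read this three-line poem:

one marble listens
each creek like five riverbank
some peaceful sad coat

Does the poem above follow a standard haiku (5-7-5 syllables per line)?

Line 1: "one marble listens": 1+2+2 = 5 ✓
Line 2: "each creek like five riverbank": 1+1+1+1+3 = 7 ✓
Line 3: "some peaceful sad coat": 1+2+1+1 = 5 ✓

Yes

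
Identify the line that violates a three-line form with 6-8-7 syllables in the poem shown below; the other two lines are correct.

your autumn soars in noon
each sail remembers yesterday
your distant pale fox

Line 1: your(1) + autumn(2) + soars(1) + in(1) + noon(1) = 6 ✓
Line 2: each(1) + sail(1) + remembers(3) + yesterday(3) = 8 ✓
Line 3: your(1) + distant(2) + pale(1) + fox(1) = 5 (expected 7)

Line 3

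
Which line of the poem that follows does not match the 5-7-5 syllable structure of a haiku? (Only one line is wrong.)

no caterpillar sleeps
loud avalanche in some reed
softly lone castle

Line 1

Line 1: no (1), caterpillar (4), sleeps (1) → 6 (expected 5)
Line 2: loud (1), avalanche (3), in (1), some (1), reed (1) → 7 ✓
Line 3: softly (2), lone (1), castle (2) → 5 ✓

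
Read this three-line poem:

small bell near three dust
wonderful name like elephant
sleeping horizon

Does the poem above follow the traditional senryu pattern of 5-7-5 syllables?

Line 1: small(1) + bell(1) + near(1) + three(1) + dust(1) = 5 ✓
Line 2: wonderful(3) + name(1) + like(1) + elephant(3) = 8 (expected 7)
Line 3: sleeping(2) + horizon(3) = 5 ✓

No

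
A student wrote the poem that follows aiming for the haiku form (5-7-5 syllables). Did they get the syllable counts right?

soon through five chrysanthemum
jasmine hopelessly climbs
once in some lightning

No

Line 1: soon(1) + through(1) + five(1) + chrysanthemum(4) = 7 (expected 5)
Line 2: jasmine(2) + hopelessly(3) + climbs(1) = 6 (expected 7)
Line 3: once(1) + in(1) + some(1) + lightning(2) = 5 ✓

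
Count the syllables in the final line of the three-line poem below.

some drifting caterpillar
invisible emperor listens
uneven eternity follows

9

The final line: uneven(3) + eternity(4) + follows(2) = 9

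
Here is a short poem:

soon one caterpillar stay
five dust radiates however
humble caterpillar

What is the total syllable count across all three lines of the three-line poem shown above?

Line 1: soon (1), one (1), caterpillar (4), stay (1) → 7
Line 2: five (1), dust (1), radiates (3), however (3) → 8
Line 3: humble (2), caterpillar (4) → 6
Total: 7 + 8 + 6 = 21

21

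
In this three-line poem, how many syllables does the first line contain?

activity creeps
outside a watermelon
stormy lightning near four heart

5

The first line: activity (4), creeps (1) → 5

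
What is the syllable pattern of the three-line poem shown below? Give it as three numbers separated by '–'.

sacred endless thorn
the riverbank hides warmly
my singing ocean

5–7–5

Line 1: sacred (2), endless (2), thorn (1) → 5
Line 2: the (1), riverbank (3), hides (1), warmly (2) → 7
Line 3: my (1), singing (2), ocean (2) → 5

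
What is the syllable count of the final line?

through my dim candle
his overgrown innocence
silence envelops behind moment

9

The final line: silence(2) + envelops(3) + behind(2) + moment(2) = 9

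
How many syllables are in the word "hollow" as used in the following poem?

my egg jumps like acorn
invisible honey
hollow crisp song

"hollow" has 2 syllables.

2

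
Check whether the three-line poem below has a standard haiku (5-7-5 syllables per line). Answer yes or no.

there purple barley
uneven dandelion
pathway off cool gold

Yes

Line 1: there (1), purple (2), barley (2) → 5 ✓
Line 2: uneven (3), dandelion (4) → 7 ✓
Line 3: pathway (2), off (1), cool (1), gold (1) → 5 ✓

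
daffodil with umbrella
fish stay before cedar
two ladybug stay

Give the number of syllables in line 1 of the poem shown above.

Line 1: daffodil(3) + with(1) + umbrella(3) = 7

7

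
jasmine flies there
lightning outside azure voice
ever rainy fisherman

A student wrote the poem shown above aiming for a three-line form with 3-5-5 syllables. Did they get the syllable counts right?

No

Line 1: jasmine (2), flies (1), there (1) → 4 (expected 3)
Line 2: lightning (2), outside (2), azure (2), voice (1) → 7 (expected 5)
Line 3: ever (2), rainy (2), fisherman (3) → 7 (expected 5)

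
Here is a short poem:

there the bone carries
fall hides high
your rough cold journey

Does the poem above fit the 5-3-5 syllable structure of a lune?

Line 1: "there the bone carries": 1+1+1+2 = 5 ✓
Line 2: "fall hides high": 1+1+1 = 3 ✓
Line 3: "your rough cold journey": 1+1+1+2 = 5 ✓

Yes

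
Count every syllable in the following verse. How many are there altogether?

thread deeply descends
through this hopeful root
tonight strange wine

Line 1: thread(1) + deeply(2) + descends(2) = 5
Line 2: through(1) + this(1) + hopeful(2) + root(1) = 5
Line 3: tonight(2) + strange(1) + wine(1) = 4
Total: 5 + 5 + 4 = 14

14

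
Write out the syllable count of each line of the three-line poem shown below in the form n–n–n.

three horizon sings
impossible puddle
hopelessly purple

Line 1: three (1), horizon (3), sings (1) → 5
Line 2: impossible (4), puddle (2) → 6
Line 3: hopelessly (3), purple (2) → 5

5–6–5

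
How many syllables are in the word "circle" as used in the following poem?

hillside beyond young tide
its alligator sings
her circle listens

2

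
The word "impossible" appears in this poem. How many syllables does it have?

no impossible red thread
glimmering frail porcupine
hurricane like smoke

"impossible" has 4 syllables.

4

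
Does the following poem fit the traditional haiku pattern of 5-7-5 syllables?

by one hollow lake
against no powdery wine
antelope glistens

Line 1: by (1), one (1), hollow (2), lake (1) → 5 ✓
Line 2: against (2), no (1), powdery (3), wine (1) → 7 ✓
Line 3: antelope (3), glistens (2) → 5 ✓

Yes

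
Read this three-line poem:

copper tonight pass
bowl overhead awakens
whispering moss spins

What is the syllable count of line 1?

Line 1: "copper tonight pass": 2+2+1 = 5

5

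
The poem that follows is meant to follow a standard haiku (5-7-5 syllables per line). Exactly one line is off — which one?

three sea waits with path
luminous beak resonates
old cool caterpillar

Line 3

Line 1: three(1) + sea(1) + waits(1) + with(1) + path(1) = 5 ✓
Line 2: luminous(3) + beak(1) + resonates(3) = 7 ✓
Line 3: old(1) + cool(1) + caterpillar(4) = 6 (expected 5)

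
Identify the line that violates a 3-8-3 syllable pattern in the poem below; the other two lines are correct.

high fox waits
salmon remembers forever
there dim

Line 1: high(1) + fox(1) + waits(1) = 3 ✓
Line 2: salmon(2) + remembers(3) + forever(3) = 8 ✓
Line 3: there(1) + dim(1) = 2 (expected 3)

Line 3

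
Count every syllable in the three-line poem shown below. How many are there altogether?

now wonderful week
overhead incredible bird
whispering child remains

Line 1: now(1) + wonderful(3) + week(1) = 5
Line 2: overhead(3) + incredible(4) + bird(1) = 8
Line 3: whispering(3) + child(1) + remains(2) = 6
Total: 5 + 8 + 6 = 19

19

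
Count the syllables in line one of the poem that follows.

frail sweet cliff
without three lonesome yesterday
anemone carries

Line one: frail (1), sweet (1), cliff (1) → 3

3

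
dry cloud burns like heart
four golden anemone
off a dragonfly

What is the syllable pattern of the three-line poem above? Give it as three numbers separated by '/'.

Line 1: "dry cloud burns like heart": 1+1+1+1+1 = 5
Line 2: "four golden anemone": 1+2+4 = 7
Line 3: "off a dragonfly": 1+1+3 = 5

5/7/5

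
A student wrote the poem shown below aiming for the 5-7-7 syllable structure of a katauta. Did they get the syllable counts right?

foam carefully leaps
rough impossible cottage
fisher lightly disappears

Yes

Line 1: foam(1) + carefully(3) + leaps(1) = 5 ✓
Line 2: rough(1) + impossible(4) + cottage(2) = 7 ✓
Line 3: fisher(2) + lightly(2) + disappears(3) = 7 ✓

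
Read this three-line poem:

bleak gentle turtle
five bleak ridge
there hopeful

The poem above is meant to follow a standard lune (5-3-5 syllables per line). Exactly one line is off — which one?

Line 1: "bleak gentle turtle": 1+2+2 = 5 ✓
Line 2: "five bleak ridge": 1+1+1 = 3 ✓
Line 3: "there hopeful": 1+2 = 3 (expected 5)

The third line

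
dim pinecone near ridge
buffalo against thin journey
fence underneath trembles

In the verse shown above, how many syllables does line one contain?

5

Line one: "dim pinecone near ridge": 1+2+1+1 = 5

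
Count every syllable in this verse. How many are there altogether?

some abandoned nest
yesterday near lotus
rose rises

14

Line 1: some(1) + abandoned(3) + nest(1) = 5
Line 2: yesterday(3) + near(1) + lotus(2) = 6
Line 3: rose(1) + rises(2) = 3
Total: 5 + 6 + 3 = 14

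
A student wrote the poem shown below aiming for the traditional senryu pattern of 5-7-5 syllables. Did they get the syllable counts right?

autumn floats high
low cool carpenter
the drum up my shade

Line 1: autumn(2) + floats(1) + high(1) = 4 (expected 5)
Line 2: low(1) + cool(1) + carpenter(3) = 5 (expected 7)
Line 3: the(1) + drum(1) + up(1) + my(1) + shade(1) = 5 ✓

No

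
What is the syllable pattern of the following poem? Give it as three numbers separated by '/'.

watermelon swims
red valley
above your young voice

5/3/5

Line 1: watermelon(4) + swims(1) = 5
Line 2: red(1) + valley(2) = 3
Line 3: above(2) + your(1) + young(1) + voice(1) = 5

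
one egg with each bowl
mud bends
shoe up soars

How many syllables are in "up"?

1

"up" has 1 syllable.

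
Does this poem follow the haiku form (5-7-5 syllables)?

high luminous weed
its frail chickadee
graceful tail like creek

Line 1: high (1), luminous (3), weed (1) → 5 ✓
Line 2: its (1), frail (1), chickadee (3) → 5 (expected 7)
Line 3: graceful (2), tail (1), like (1), creek (1) → 5 ✓

No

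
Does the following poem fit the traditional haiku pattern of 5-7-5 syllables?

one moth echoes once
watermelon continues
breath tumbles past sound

Line 1: one(1) + moth(1) + echoes(2) + once(1) = 5 ✓
Line 2: watermelon(4) + continues(3) = 7 ✓
Line 3: breath(1) + tumbles(2) + past(1) + sound(1) = 5 ✓

Yes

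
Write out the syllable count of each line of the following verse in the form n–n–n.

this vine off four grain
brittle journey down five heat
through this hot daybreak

Line 1: "this vine off four grain": 1+1+1+1+1 = 5
Line 2: "brittle journey down five heat": 2+2+1+1+1 = 7
Line 3: "through this hot daybreak": 1+1+1+2 = 5

5–7–5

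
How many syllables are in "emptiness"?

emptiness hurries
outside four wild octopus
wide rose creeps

"emptiness" has 3 syllables.

3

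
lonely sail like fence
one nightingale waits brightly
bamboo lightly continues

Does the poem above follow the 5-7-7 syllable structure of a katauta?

Line 1: "lonely sail like fence": 2+1+1+1 = 5 ✓
Line 2: "one nightingale waits brightly": 1+3+1+2 = 7 ✓
Line 3: "bamboo lightly continues": 2+2+3 = 7 ✓

Yes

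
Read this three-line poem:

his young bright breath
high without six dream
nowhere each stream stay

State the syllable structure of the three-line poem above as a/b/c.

4/5/5

Line 1: "his young bright breath": 1+1+1+1 = 4
Line 2: "high without six dream": 1+2+1+1 = 5
Line 3: "nowhere each stream stay": 2+1+1+1 = 5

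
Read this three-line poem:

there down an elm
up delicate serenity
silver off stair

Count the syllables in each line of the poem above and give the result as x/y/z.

4/8/4

Line 1: there (1), down (1), an (1), elm (1) → 4
Line 2: up (1), delicate (3), serenity (4) → 8
Line 3: silver (2), off (1), stair (1) → 4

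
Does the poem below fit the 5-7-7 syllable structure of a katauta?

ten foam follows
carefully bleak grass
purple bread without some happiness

Line 1: ten (1), foam (1), follows (2) → 4 (expected 5)
Line 2: carefully (3), bleak (1), grass (1) → 5 (expected 7)
Line 3: purple (2), bread (1), without (2), some (1), happiness (3) → 9 (expected 7)

No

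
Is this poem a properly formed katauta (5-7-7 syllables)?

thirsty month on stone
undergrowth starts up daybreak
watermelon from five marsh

Line 1: thirsty (2), month (1), on (1), stone (1) → 5 ✓
Line 2: undergrowth (3), starts (1), up (1), daybreak (2) → 7 ✓
Line 3: watermelon (4), from (1), five (1), marsh (1) → 7 ✓

Yes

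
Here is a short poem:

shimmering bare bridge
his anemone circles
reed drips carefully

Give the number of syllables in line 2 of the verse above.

Line 2: his (1), anemone (4), circles (2) → 7

7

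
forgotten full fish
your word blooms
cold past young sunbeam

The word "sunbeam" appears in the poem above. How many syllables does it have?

"sunbeam" has 2 syllables.

2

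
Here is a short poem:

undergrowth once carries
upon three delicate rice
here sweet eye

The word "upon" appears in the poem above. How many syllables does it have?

2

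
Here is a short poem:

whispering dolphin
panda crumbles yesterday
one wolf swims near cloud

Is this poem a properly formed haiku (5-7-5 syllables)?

Line 1: "whispering dolphin": 3+2 = 5 ✓
Line 2: "panda crumbles yesterday": 2+2+3 = 7 ✓
Line 3: "one wolf swims near cloud": 1+1+1+1+1 = 5 ✓

Yes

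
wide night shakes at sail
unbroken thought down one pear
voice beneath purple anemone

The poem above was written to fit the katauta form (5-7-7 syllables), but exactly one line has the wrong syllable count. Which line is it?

Line 3

Line 1: wide(1) + night(1) + shakes(1) + at(1) + sail(1) = 5 ✓
Line 2: unbroken(3) + thought(1) + down(1) + one(1) + pear(1) = 7 ✓
Line 3: voice(1) + beneath(2) + purple(2) + anemone(4) = 9 (expected 7)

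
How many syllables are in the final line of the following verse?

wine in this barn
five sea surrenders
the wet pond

The final line: the (1), wet (1), pond (1) → 3

3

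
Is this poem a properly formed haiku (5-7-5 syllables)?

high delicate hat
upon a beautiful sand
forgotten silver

Yes

Line 1: high (1), delicate (3), hat (1) → 5 ✓
Line 2: upon (2), a (1), beautiful (3), sand (1) → 7 ✓
Line 3: forgotten (3), silver (2) → 5 ✓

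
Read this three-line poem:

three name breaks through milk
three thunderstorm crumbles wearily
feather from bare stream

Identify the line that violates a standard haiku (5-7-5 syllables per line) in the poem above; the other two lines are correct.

The second line

Line 1: three (1), name (1), breaks (1), through (1), milk (1) → 5 ✓
Line 2: three (1), thunderstorm (3), crumbles (2), wearily (3) → 9 (expected 7)
Line 3: feather (2), from (1), bare (1), stream (1) → 5 ✓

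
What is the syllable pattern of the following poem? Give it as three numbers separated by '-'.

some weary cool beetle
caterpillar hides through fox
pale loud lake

6-7-3

Line 1: some (1), weary (2), cool (1), beetle (2) → 6
Line 2: caterpillar (4), hides (1), through (1), fox (1) → 7
Line 3: pale (1), loud (1), lake (1) → 3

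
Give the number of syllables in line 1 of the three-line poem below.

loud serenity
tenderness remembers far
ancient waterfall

Line 1: loud (1), serenity (4) → 5

5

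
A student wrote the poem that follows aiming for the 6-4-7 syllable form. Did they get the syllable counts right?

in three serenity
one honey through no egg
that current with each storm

Line 1: "in three serenity": 1+1+4 = 6 ✓
Line 2: "one honey through no egg": 1+2+1+1+1 = 6 (expected 4)
Line 3: "that current with each storm": 1+2+1+1+1 = 6 (expected 7)

No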